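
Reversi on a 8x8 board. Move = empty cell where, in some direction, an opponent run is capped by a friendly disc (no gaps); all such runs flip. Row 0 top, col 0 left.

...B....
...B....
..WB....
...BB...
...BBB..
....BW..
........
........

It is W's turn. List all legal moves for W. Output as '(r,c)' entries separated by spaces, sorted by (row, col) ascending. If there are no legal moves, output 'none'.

Answer: (0,4) (2,4) (3,5) (5,3)

Derivation:
(0,2): no bracket -> illegal
(0,4): flips 1 -> legal
(1,2): no bracket -> illegal
(1,4): no bracket -> illegal
(2,4): flips 1 -> legal
(2,5): no bracket -> illegal
(3,2): no bracket -> illegal
(3,5): flips 1 -> legal
(3,6): no bracket -> illegal
(4,2): no bracket -> illegal
(4,6): no bracket -> illegal
(5,2): no bracket -> illegal
(5,3): flips 1 -> legal
(5,6): no bracket -> illegal
(6,3): no bracket -> illegal
(6,4): no bracket -> illegal
(6,5): no bracket -> illegal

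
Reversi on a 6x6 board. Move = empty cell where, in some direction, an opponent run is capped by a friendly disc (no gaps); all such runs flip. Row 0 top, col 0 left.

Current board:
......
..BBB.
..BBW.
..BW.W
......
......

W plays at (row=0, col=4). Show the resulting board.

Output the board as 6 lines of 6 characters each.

Answer: ....W.
..BBW.
..BBW.
..BW.W
......
......

Derivation:
Place W at (0,4); scan 8 dirs for brackets.
Dir NW: edge -> no flip
Dir N: edge -> no flip
Dir NE: edge -> no flip
Dir W: first cell '.' (not opp) -> no flip
Dir E: first cell '.' (not opp) -> no flip
Dir SW: opp run (1,3) (2,2), next='.' -> no flip
Dir S: opp run (1,4) capped by W -> flip
Dir SE: first cell '.' (not opp) -> no flip
All flips: (1,4)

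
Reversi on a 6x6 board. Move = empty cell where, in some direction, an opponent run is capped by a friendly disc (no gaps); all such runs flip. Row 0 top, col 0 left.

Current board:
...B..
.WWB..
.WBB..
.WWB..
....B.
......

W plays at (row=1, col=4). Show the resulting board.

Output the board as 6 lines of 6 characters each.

Answer: ...B..
.WWWW.
.WBW..
.WWB..
....B.
......

Derivation:
Place W at (1,4); scan 8 dirs for brackets.
Dir NW: opp run (0,3), next=edge -> no flip
Dir N: first cell '.' (not opp) -> no flip
Dir NE: first cell '.' (not opp) -> no flip
Dir W: opp run (1,3) capped by W -> flip
Dir E: first cell '.' (not opp) -> no flip
Dir SW: opp run (2,3) capped by W -> flip
Dir S: first cell '.' (not opp) -> no flip
Dir SE: first cell '.' (not opp) -> no flip
All flips: (1,3) (2,3)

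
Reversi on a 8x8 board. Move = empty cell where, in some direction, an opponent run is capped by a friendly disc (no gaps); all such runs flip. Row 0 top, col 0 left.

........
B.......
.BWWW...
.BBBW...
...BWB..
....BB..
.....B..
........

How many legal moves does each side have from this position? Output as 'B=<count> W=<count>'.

Answer: B=7 W=11

Derivation:
-- B to move --
(1,1): flips 1 -> legal
(1,2): flips 3 -> legal
(1,3): flips 2 -> legal
(1,4): flips 4 -> legal
(1,5): flips 1 -> legal
(2,5): flips 4 -> legal
(3,5): flips 1 -> legal
(5,3): no bracket -> illegal
B mobility = 7
-- W to move --
(0,0): no bracket -> illegal
(0,1): no bracket -> illegal
(1,1): no bracket -> illegal
(1,2): no bracket -> illegal
(2,0): flips 1 -> legal
(3,0): flips 3 -> legal
(3,5): no bracket -> illegal
(3,6): no bracket -> illegal
(4,0): flips 1 -> legal
(4,1): flips 1 -> legal
(4,2): flips 3 -> legal
(4,6): flips 1 -> legal
(5,2): flips 1 -> legal
(5,3): flips 2 -> legal
(5,6): flips 1 -> legal
(6,3): no bracket -> illegal
(6,4): flips 1 -> legal
(6,6): flips 1 -> legal
(7,4): no bracket -> illegal
(7,5): no bracket -> illegal
(7,6): no bracket -> illegal
W mobility = 11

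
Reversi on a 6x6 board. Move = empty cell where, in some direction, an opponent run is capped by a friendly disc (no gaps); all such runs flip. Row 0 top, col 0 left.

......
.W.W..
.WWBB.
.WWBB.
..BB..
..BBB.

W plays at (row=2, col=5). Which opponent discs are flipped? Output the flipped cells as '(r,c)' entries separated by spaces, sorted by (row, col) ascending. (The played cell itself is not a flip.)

Dir NW: first cell '.' (not opp) -> no flip
Dir N: first cell '.' (not opp) -> no flip
Dir NE: edge -> no flip
Dir W: opp run (2,4) (2,3) capped by W -> flip
Dir E: edge -> no flip
Dir SW: opp run (3,4) (4,3) (5,2), next=edge -> no flip
Dir S: first cell '.' (not opp) -> no flip
Dir SE: edge -> no flip

Answer: (2,3) (2,4)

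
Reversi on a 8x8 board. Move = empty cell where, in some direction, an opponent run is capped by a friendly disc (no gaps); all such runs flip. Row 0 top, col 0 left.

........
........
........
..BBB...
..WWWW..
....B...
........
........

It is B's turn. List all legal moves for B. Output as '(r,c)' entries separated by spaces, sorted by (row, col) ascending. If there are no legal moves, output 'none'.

Answer: (3,6) (5,1) (5,2) (5,3) (5,5) (5,6)

Derivation:
(3,1): no bracket -> illegal
(3,5): no bracket -> illegal
(3,6): flips 1 -> legal
(4,1): no bracket -> illegal
(4,6): no bracket -> illegal
(5,1): flips 1 -> legal
(5,2): flips 2 -> legal
(5,3): flips 1 -> legal
(5,5): flips 1 -> legal
(5,6): flips 1 -> legal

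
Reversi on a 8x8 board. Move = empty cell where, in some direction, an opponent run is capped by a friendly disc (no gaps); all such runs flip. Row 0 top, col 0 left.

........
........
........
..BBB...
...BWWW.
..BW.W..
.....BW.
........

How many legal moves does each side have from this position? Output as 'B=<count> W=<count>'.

Answer: B=7 W=7

Derivation:
-- B to move --
(3,5): flips 2 -> legal
(3,6): no bracket -> illegal
(3,7): no bracket -> illegal
(4,2): no bracket -> illegal
(4,7): flips 3 -> legal
(5,4): flips 2 -> legal
(5,6): flips 1 -> legal
(5,7): no bracket -> illegal
(6,2): no bracket -> illegal
(6,3): flips 1 -> legal
(6,4): no bracket -> illegal
(6,7): flips 1 -> legal
(7,5): no bracket -> illegal
(7,6): no bracket -> illegal
(7,7): flips 3 -> legal
B mobility = 7
-- W to move --
(2,1): no bracket -> illegal
(2,2): flips 1 -> legal
(2,3): flips 3 -> legal
(2,4): flips 1 -> legal
(2,5): no bracket -> illegal
(3,1): no bracket -> illegal
(3,5): no bracket -> illegal
(4,1): no bracket -> illegal
(4,2): flips 1 -> legal
(5,1): flips 1 -> legal
(5,4): no bracket -> illegal
(5,6): no bracket -> illegal
(6,1): no bracket -> illegal
(6,2): no bracket -> illegal
(6,3): no bracket -> illegal
(6,4): flips 1 -> legal
(7,4): no bracket -> illegal
(7,5): flips 1 -> legal
(7,6): no bracket -> illegal
W mobility = 7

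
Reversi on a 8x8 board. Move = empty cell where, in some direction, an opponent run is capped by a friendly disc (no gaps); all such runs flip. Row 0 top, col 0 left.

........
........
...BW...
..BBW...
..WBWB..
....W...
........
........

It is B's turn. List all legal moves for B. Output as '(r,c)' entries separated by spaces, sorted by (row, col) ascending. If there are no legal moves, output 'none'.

(1,3): no bracket -> illegal
(1,4): no bracket -> illegal
(1,5): flips 1 -> legal
(2,5): flips 2 -> legal
(3,1): no bracket -> illegal
(3,5): flips 1 -> legal
(4,1): flips 1 -> legal
(5,1): flips 1 -> legal
(5,2): flips 1 -> legal
(5,3): no bracket -> illegal
(5,5): flips 1 -> legal
(6,3): flips 1 -> legal
(6,4): no bracket -> illegal
(6,5): flips 1 -> legal

Answer: (1,5) (2,5) (3,5) (4,1) (5,1) (5,2) (5,5) (6,3) (6,5)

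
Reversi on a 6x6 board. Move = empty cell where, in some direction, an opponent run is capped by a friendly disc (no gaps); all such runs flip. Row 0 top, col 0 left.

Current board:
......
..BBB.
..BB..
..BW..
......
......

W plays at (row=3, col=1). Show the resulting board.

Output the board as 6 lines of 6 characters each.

Answer: ......
..BBB.
..BB..
.WWW..
......
......

Derivation:
Place W at (3,1); scan 8 dirs for brackets.
Dir NW: first cell '.' (not opp) -> no flip
Dir N: first cell '.' (not opp) -> no flip
Dir NE: opp run (2,2) (1,3), next='.' -> no flip
Dir W: first cell '.' (not opp) -> no flip
Dir E: opp run (3,2) capped by W -> flip
Dir SW: first cell '.' (not opp) -> no flip
Dir S: first cell '.' (not opp) -> no flip
Dir SE: first cell '.' (not opp) -> no flip
All flips: (3,2)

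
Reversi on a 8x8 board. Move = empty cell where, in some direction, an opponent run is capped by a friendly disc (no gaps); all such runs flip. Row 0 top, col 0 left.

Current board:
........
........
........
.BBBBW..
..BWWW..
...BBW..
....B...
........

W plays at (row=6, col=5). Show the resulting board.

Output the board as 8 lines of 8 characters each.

Place W at (6,5); scan 8 dirs for brackets.
Dir NW: opp run (5,4) capped by W -> flip
Dir N: first cell 'W' (not opp) -> no flip
Dir NE: first cell '.' (not opp) -> no flip
Dir W: opp run (6,4), next='.' -> no flip
Dir E: first cell '.' (not opp) -> no flip
Dir SW: first cell '.' (not opp) -> no flip
Dir S: first cell '.' (not opp) -> no flip
Dir SE: first cell '.' (not opp) -> no flip
All flips: (5,4)

Answer: ........
........
........
.BBBBW..
..BWWW..
...BWW..
....BW..
........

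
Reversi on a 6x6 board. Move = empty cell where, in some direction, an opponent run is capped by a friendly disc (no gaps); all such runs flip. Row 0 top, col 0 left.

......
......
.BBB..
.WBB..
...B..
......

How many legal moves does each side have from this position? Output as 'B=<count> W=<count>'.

Answer: B=3 W=3

Derivation:
-- B to move --
(2,0): no bracket -> illegal
(3,0): flips 1 -> legal
(4,0): flips 1 -> legal
(4,1): flips 1 -> legal
(4,2): no bracket -> illegal
B mobility = 3
-- W to move --
(1,0): no bracket -> illegal
(1,1): flips 1 -> legal
(1,2): no bracket -> illegal
(1,3): flips 1 -> legal
(1,4): no bracket -> illegal
(2,0): no bracket -> illegal
(2,4): no bracket -> illegal
(3,0): no bracket -> illegal
(3,4): flips 2 -> legal
(4,1): no bracket -> illegal
(4,2): no bracket -> illegal
(4,4): no bracket -> illegal
(5,2): no bracket -> illegal
(5,3): no bracket -> illegal
(5,4): no bracket -> illegal
W mobility = 3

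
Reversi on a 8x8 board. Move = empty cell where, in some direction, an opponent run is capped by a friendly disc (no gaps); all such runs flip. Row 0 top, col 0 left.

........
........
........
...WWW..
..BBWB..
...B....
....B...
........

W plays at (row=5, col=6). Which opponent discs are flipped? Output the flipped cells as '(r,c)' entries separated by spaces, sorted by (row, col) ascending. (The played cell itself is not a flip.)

Answer: (4,5)

Derivation:
Dir NW: opp run (4,5) capped by W -> flip
Dir N: first cell '.' (not opp) -> no flip
Dir NE: first cell '.' (not opp) -> no flip
Dir W: first cell '.' (not opp) -> no flip
Dir E: first cell '.' (not opp) -> no flip
Dir SW: first cell '.' (not opp) -> no flip
Dir S: first cell '.' (not opp) -> no flip
Dir SE: first cell '.' (not opp) -> no flip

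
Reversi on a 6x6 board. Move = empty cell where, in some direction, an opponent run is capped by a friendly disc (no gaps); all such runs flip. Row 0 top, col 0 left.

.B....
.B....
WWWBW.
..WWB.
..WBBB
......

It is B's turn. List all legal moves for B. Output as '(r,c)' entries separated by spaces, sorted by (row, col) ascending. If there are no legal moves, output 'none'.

Answer: (1,0) (1,4) (2,5) (3,1) (4,1)

Derivation:
(1,0): flips 2 -> legal
(1,2): no bracket -> illegal
(1,3): no bracket -> illegal
(1,4): flips 1 -> legal
(1,5): no bracket -> illegal
(2,5): flips 1 -> legal
(3,0): no bracket -> illegal
(3,1): flips 3 -> legal
(3,5): no bracket -> illegal
(4,1): flips 2 -> legal
(5,1): no bracket -> illegal
(5,2): no bracket -> illegal
(5,3): no bracket -> illegal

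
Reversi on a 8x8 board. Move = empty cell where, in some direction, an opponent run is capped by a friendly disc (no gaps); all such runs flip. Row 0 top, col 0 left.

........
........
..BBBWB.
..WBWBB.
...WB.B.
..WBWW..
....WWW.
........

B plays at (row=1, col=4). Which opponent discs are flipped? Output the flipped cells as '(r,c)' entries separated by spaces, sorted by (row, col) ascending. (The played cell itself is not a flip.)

Dir NW: first cell '.' (not opp) -> no flip
Dir N: first cell '.' (not opp) -> no flip
Dir NE: first cell '.' (not opp) -> no flip
Dir W: first cell '.' (not opp) -> no flip
Dir E: first cell '.' (not opp) -> no flip
Dir SW: first cell 'B' (not opp) -> no flip
Dir S: first cell 'B' (not opp) -> no flip
Dir SE: opp run (2,5) capped by B -> flip

Answer: (2,5)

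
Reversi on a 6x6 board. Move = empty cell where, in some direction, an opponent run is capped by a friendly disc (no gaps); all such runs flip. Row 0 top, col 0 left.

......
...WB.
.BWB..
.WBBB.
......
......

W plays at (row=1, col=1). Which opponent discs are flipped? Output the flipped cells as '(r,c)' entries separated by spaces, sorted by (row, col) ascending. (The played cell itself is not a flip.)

Dir NW: first cell '.' (not opp) -> no flip
Dir N: first cell '.' (not opp) -> no flip
Dir NE: first cell '.' (not opp) -> no flip
Dir W: first cell '.' (not opp) -> no flip
Dir E: first cell '.' (not opp) -> no flip
Dir SW: first cell '.' (not opp) -> no flip
Dir S: opp run (2,1) capped by W -> flip
Dir SE: first cell 'W' (not opp) -> no flip

Answer: (2,1)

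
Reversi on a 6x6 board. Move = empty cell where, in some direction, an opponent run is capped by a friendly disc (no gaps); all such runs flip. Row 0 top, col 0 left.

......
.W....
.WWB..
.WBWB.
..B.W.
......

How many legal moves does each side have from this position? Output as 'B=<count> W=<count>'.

-- B to move --
(0,0): no bracket -> illegal
(0,1): no bracket -> illegal
(0,2): no bracket -> illegal
(1,0): flips 1 -> legal
(1,2): flips 1 -> legal
(1,3): no bracket -> illegal
(2,0): flips 3 -> legal
(2,4): flips 1 -> legal
(3,0): flips 1 -> legal
(3,5): no bracket -> illegal
(4,0): no bracket -> illegal
(4,1): no bracket -> illegal
(4,3): flips 1 -> legal
(4,5): no bracket -> illegal
(5,3): no bracket -> illegal
(5,4): flips 1 -> legal
(5,5): no bracket -> illegal
B mobility = 7
-- W to move --
(1,2): no bracket -> illegal
(1,3): flips 1 -> legal
(1,4): no bracket -> illegal
(2,4): flips 2 -> legal
(2,5): no bracket -> illegal
(3,5): flips 1 -> legal
(4,1): no bracket -> illegal
(4,3): flips 1 -> legal
(4,5): no bracket -> illegal
(5,1): flips 1 -> legal
(5,2): flips 2 -> legal
(5,3): flips 1 -> legal
W mobility = 7

Answer: B=7 W=7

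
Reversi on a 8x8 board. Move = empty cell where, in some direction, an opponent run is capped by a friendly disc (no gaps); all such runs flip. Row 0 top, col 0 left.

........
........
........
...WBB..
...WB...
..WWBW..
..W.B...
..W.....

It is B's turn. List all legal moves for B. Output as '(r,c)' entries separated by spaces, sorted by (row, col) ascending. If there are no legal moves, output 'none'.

Answer: (2,2) (3,2) (4,2) (4,6) (5,1) (5,6) (6,1) (6,6) (7,1)

Derivation:
(2,2): flips 1 -> legal
(2,3): no bracket -> illegal
(2,4): no bracket -> illegal
(3,2): flips 2 -> legal
(4,1): no bracket -> illegal
(4,2): flips 2 -> legal
(4,5): no bracket -> illegal
(4,6): flips 1 -> legal
(5,1): flips 2 -> legal
(5,6): flips 1 -> legal
(6,1): flips 2 -> legal
(6,3): no bracket -> illegal
(6,5): no bracket -> illegal
(6,6): flips 1 -> legal
(7,1): flips 2 -> legal
(7,3): no bracket -> illegal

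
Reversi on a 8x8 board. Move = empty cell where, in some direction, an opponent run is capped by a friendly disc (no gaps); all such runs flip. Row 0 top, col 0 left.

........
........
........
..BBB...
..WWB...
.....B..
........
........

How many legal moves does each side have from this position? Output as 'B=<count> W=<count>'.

Answer: B=5 W=6

Derivation:
-- B to move --
(3,1): no bracket -> illegal
(4,1): flips 2 -> legal
(5,1): flips 1 -> legal
(5,2): flips 2 -> legal
(5,3): flips 1 -> legal
(5,4): flips 1 -> legal
B mobility = 5
-- W to move --
(2,1): flips 1 -> legal
(2,2): flips 1 -> legal
(2,3): flips 1 -> legal
(2,4): flips 1 -> legal
(2,5): flips 1 -> legal
(3,1): no bracket -> illegal
(3,5): no bracket -> illegal
(4,1): no bracket -> illegal
(4,5): flips 1 -> legal
(4,6): no bracket -> illegal
(5,3): no bracket -> illegal
(5,4): no bracket -> illegal
(5,6): no bracket -> illegal
(6,4): no bracket -> illegal
(6,5): no bracket -> illegal
(6,6): no bracket -> illegal
W mobility = 6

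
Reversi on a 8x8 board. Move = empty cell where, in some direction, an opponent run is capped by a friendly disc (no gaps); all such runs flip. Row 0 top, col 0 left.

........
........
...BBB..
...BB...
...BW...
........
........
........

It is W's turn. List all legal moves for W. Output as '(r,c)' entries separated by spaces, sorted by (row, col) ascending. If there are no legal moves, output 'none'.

Answer: (1,4) (2,2) (4,2)

Derivation:
(1,2): no bracket -> illegal
(1,3): no bracket -> illegal
(1,4): flips 2 -> legal
(1,5): no bracket -> illegal
(1,6): no bracket -> illegal
(2,2): flips 1 -> legal
(2,6): no bracket -> illegal
(3,2): no bracket -> illegal
(3,5): no bracket -> illegal
(3,6): no bracket -> illegal
(4,2): flips 1 -> legal
(4,5): no bracket -> illegal
(5,2): no bracket -> illegal
(5,3): no bracket -> illegal
(5,4): no bracket -> illegal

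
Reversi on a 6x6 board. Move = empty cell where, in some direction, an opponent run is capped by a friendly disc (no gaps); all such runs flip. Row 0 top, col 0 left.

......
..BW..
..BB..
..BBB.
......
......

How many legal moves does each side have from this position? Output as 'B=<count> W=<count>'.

Answer: B=3 W=3

Derivation:
-- B to move --
(0,2): no bracket -> illegal
(0,3): flips 1 -> legal
(0,4): flips 1 -> legal
(1,4): flips 1 -> legal
(2,4): no bracket -> illegal
B mobility = 3
-- W to move --
(0,1): no bracket -> illegal
(0,2): no bracket -> illegal
(0,3): no bracket -> illegal
(1,1): flips 1 -> legal
(1,4): no bracket -> illegal
(2,1): no bracket -> illegal
(2,4): no bracket -> illegal
(2,5): no bracket -> illegal
(3,1): flips 1 -> legal
(3,5): no bracket -> illegal
(4,1): no bracket -> illegal
(4,2): no bracket -> illegal
(4,3): flips 2 -> legal
(4,4): no bracket -> illegal
(4,5): no bracket -> illegal
W mobility = 3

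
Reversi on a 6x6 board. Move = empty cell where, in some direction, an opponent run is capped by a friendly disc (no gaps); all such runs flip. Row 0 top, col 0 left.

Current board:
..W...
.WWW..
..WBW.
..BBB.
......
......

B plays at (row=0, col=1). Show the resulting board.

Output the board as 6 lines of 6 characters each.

Answer: .BW...
.WBW..
..WBW.
..BBB.
......
......

Derivation:
Place B at (0,1); scan 8 dirs for brackets.
Dir NW: edge -> no flip
Dir N: edge -> no flip
Dir NE: edge -> no flip
Dir W: first cell '.' (not opp) -> no flip
Dir E: opp run (0,2), next='.' -> no flip
Dir SW: first cell '.' (not opp) -> no flip
Dir S: opp run (1,1), next='.' -> no flip
Dir SE: opp run (1,2) capped by B -> flip
All flips: (1,2)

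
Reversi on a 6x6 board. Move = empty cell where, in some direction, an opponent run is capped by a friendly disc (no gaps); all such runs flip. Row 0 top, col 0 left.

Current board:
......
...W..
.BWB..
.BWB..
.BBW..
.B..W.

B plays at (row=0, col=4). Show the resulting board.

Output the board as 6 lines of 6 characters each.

Answer: ....B.
...B..
.BBB..
.BWB..
.BBW..
.B..W.

Derivation:
Place B at (0,4); scan 8 dirs for brackets.
Dir NW: edge -> no flip
Dir N: edge -> no flip
Dir NE: edge -> no flip
Dir W: first cell '.' (not opp) -> no flip
Dir E: first cell '.' (not opp) -> no flip
Dir SW: opp run (1,3) (2,2) capped by B -> flip
Dir S: first cell '.' (not opp) -> no flip
Dir SE: first cell '.' (not opp) -> no flip
All flips: (1,3) (2,2)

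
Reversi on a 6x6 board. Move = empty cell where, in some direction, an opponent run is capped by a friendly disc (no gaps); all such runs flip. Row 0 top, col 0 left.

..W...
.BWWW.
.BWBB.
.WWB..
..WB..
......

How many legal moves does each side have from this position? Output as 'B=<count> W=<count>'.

Answer: B=8 W=12

Derivation:
-- B to move --
(0,1): flips 1 -> legal
(0,3): flips 2 -> legal
(0,4): flips 1 -> legal
(0,5): flips 1 -> legal
(1,5): flips 3 -> legal
(2,0): no bracket -> illegal
(2,5): no bracket -> illegal
(3,0): flips 2 -> legal
(4,0): no bracket -> illegal
(4,1): flips 3 -> legal
(5,1): flips 1 -> legal
(5,2): no bracket -> illegal
(5,3): no bracket -> illegal
B mobility = 8
-- W to move --
(0,0): flips 1 -> legal
(0,1): flips 2 -> legal
(1,0): flips 2 -> legal
(1,5): flips 2 -> legal
(2,0): flips 2 -> legal
(2,5): flips 2 -> legal
(3,0): flips 1 -> legal
(3,4): flips 3 -> legal
(3,5): flips 1 -> legal
(4,4): flips 2 -> legal
(5,2): no bracket -> illegal
(5,3): flips 3 -> legal
(5,4): flips 1 -> legal
W mobility = 12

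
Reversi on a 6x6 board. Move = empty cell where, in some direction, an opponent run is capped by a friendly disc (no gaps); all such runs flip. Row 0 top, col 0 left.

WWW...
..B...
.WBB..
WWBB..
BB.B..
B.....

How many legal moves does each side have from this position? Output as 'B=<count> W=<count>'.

-- B to move --
(0,3): no bracket -> illegal
(1,0): flips 1 -> legal
(1,1): flips 2 -> legal
(1,3): no bracket -> illegal
(2,0): flips 2 -> legal
(4,2): no bracket -> illegal
B mobility = 3
-- W to move --
(0,3): flips 1 -> legal
(1,1): no bracket -> illegal
(1,3): flips 1 -> legal
(1,4): no bracket -> illegal
(2,4): flips 2 -> legal
(3,4): flips 4 -> legal
(4,2): flips 3 -> legal
(4,4): no bracket -> illegal
(5,1): flips 1 -> legal
(5,2): flips 1 -> legal
(5,3): no bracket -> illegal
(5,4): flips 2 -> legal
W mobility = 8

Answer: B=3 W=8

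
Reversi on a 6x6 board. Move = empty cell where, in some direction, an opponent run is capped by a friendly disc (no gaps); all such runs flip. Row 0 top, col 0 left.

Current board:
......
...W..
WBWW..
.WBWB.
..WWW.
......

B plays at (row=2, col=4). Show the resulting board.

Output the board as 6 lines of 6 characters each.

Answer: ......
...W..
WBBBB.
.WBWB.
..WWW.
......

Derivation:
Place B at (2,4); scan 8 dirs for brackets.
Dir NW: opp run (1,3), next='.' -> no flip
Dir N: first cell '.' (not opp) -> no flip
Dir NE: first cell '.' (not opp) -> no flip
Dir W: opp run (2,3) (2,2) capped by B -> flip
Dir E: first cell '.' (not opp) -> no flip
Dir SW: opp run (3,3) (4,2), next='.' -> no flip
Dir S: first cell 'B' (not opp) -> no flip
Dir SE: first cell '.' (not opp) -> no flip
All flips: (2,2) (2,3)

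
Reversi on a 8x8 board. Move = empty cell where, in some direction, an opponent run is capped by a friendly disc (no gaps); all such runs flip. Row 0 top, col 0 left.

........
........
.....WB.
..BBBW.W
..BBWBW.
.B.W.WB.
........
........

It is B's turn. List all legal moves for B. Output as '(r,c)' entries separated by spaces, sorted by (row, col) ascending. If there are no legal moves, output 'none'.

(1,4): no bracket -> illegal
(1,5): flips 2 -> legal
(1,6): flips 1 -> legal
(2,4): flips 1 -> legal
(2,7): no bracket -> illegal
(3,6): flips 2 -> legal
(4,7): flips 1 -> legal
(5,2): no bracket -> illegal
(5,4): flips 2 -> legal
(5,7): no bracket -> illegal
(6,2): flips 3 -> legal
(6,3): flips 1 -> legal
(6,4): flips 1 -> legal
(6,5): flips 1 -> legal
(6,6): flips 2 -> legal

Answer: (1,5) (1,6) (2,4) (3,6) (4,7) (5,4) (6,2) (6,3) (6,4) (6,5) (6,6)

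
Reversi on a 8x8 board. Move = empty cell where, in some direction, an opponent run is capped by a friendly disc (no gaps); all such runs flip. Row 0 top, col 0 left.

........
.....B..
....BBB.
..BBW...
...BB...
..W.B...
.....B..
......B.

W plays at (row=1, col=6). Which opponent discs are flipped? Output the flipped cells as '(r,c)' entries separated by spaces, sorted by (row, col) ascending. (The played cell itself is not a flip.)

Answer: (2,5)

Derivation:
Dir NW: first cell '.' (not opp) -> no flip
Dir N: first cell '.' (not opp) -> no flip
Dir NE: first cell '.' (not opp) -> no flip
Dir W: opp run (1,5), next='.' -> no flip
Dir E: first cell '.' (not opp) -> no flip
Dir SW: opp run (2,5) capped by W -> flip
Dir S: opp run (2,6), next='.' -> no flip
Dir SE: first cell '.' (not opp) -> no flip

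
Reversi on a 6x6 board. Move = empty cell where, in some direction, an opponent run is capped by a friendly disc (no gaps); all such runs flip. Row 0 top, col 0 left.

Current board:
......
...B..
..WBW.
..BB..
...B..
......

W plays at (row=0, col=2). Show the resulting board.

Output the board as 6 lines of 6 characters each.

Place W at (0,2); scan 8 dirs for brackets.
Dir NW: edge -> no flip
Dir N: edge -> no flip
Dir NE: edge -> no flip
Dir W: first cell '.' (not opp) -> no flip
Dir E: first cell '.' (not opp) -> no flip
Dir SW: first cell '.' (not opp) -> no flip
Dir S: first cell '.' (not opp) -> no flip
Dir SE: opp run (1,3) capped by W -> flip
All flips: (1,3)

Answer: ..W...
...W..
..WBW.
..BB..
...B..
......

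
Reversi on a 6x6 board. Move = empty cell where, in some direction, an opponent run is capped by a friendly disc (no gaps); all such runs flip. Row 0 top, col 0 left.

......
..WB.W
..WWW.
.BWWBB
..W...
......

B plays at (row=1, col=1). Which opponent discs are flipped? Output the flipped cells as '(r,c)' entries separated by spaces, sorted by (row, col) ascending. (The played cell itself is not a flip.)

Answer: (1,2)

Derivation:
Dir NW: first cell '.' (not opp) -> no flip
Dir N: first cell '.' (not opp) -> no flip
Dir NE: first cell '.' (not opp) -> no flip
Dir W: first cell '.' (not opp) -> no flip
Dir E: opp run (1,2) capped by B -> flip
Dir SW: first cell '.' (not opp) -> no flip
Dir S: first cell '.' (not opp) -> no flip
Dir SE: opp run (2,2) (3,3), next='.' -> no flip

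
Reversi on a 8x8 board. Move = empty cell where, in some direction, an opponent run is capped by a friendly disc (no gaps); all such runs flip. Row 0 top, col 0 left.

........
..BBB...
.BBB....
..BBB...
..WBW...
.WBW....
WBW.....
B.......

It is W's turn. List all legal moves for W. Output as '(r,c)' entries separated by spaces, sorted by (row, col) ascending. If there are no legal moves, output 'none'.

(0,1): no bracket -> illegal
(0,2): flips 3 -> legal
(0,3): flips 4 -> legal
(0,4): no bracket -> illegal
(0,5): no bracket -> illegal
(1,0): no bracket -> illegal
(1,1): flips 2 -> legal
(1,5): no bracket -> illegal
(2,0): no bracket -> illegal
(2,4): flips 2 -> legal
(2,5): no bracket -> illegal
(3,0): no bracket -> illegal
(3,1): no bracket -> illegal
(3,5): no bracket -> illegal
(4,1): no bracket -> illegal
(4,5): no bracket -> illegal
(5,0): no bracket -> illegal
(5,4): no bracket -> illegal
(6,3): no bracket -> illegal
(7,1): flips 1 -> legal
(7,2): no bracket -> illegal

Answer: (0,2) (0,3) (1,1) (2,4) (7,1)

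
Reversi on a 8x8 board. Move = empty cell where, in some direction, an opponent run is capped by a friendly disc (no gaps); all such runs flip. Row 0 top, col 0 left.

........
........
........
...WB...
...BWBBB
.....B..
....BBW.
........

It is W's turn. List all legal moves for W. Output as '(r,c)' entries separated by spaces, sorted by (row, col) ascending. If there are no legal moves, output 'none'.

Answer: (2,4) (3,5) (4,2) (5,3) (6,3)

Derivation:
(2,3): no bracket -> illegal
(2,4): flips 1 -> legal
(2,5): no bracket -> illegal
(3,2): no bracket -> illegal
(3,5): flips 1 -> legal
(3,6): no bracket -> illegal
(3,7): no bracket -> illegal
(4,2): flips 1 -> legal
(5,2): no bracket -> illegal
(5,3): flips 1 -> legal
(5,4): no bracket -> illegal
(5,6): no bracket -> illegal
(5,7): no bracket -> illegal
(6,3): flips 2 -> legal
(7,3): no bracket -> illegal
(7,4): no bracket -> illegal
(7,5): no bracket -> illegal
(7,6): no bracket -> illegal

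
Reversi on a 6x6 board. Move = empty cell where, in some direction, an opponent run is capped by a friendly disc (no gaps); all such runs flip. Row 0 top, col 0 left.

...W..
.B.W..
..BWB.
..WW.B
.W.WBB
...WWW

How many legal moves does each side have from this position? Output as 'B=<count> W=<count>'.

-- B to move --
(0,2): flips 1 -> legal
(0,4): flips 1 -> legal
(1,2): no bracket -> illegal
(1,4): no bracket -> illegal
(2,1): no bracket -> illegal
(3,0): no bracket -> illegal
(3,1): no bracket -> illegal
(3,4): no bracket -> illegal
(4,0): no bracket -> illegal
(4,2): flips 3 -> legal
(5,0): no bracket -> illegal
(5,1): no bracket -> illegal
(5,2): no bracket -> illegal
B mobility = 3
-- W to move --
(0,0): flips 2 -> legal
(0,1): no bracket -> illegal
(0,2): no bracket -> illegal
(1,0): no bracket -> illegal
(1,2): flips 1 -> legal
(1,4): no bracket -> illegal
(1,5): flips 1 -> legal
(2,0): no bracket -> illegal
(2,1): flips 1 -> legal
(2,5): flips 3 -> legal
(3,1): flips 1 -> legal
(3,4): flips 1 -> legal
W mobility = 7

Answer: B=3 W=7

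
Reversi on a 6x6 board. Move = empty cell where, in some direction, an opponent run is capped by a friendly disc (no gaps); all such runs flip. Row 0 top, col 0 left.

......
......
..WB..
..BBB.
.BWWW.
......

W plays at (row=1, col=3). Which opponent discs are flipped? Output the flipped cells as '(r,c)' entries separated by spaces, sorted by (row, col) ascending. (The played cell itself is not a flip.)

Answer: (2,3) (3,3)

Derivation:
Dir NW: first cell '.' (not opp) -> no flip
Dir N: first cell '.' (not opp) -> no flip
Dir NE: first cell '.' (not opp) -> no flip
Dir W: first cell '.' (not opp) -> no flip
Dir E: first cell '.' (not opp) -> no flip
Dir SW: first cell 'W' (not opp) -> no flip
Dir S: opp run (2,3) (3,3) capped by W -> flip
Dir SE: first cell '.' (not opp) -> no flip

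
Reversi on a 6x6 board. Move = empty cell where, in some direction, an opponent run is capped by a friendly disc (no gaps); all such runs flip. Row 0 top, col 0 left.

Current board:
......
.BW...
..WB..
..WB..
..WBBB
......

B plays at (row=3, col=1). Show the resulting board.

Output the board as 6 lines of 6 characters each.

Answer: ......
.BW...
..WB..
.BBB..
..WBBB
......

Derivation:
Place B at (3,1); scan 8 dirs for brackets.
Dir NW: first cell '.' (not opp) -> no flip
Dir N: first cell '.' (not opp) -> no flip
Dir NE: opp run (2,2), next='.' -> no flip
Dir W: first cell '.' (not opp) -> no flip
Dir E: opp run (3,2) capped by B -> flip
Dir SW: first cell '.' (not opp) -> no flip
Dir S: first cell '.' (not opp) -> no flip
Dir SE: opp run (4,2), next='.' -> no flip
All flips: (3,2)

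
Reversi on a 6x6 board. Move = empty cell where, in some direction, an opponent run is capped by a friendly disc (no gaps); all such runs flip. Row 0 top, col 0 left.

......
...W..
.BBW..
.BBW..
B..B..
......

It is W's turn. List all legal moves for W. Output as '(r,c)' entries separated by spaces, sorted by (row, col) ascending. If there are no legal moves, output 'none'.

(1,0): no bracket -> illegal
(1,1): flips 1 -> legal
(1,2): no bracket -> illegal
(2,0): flips 2 -> legal
(3,0): flips 2 -> legal
(3,4): no bracket -> illegal
(4,1): flips 1 -> legal
(4,2): no bracket -> illegal
(4,4): no bracket -> illegal
(5,0): no bracket -> illegal
(5,1): no bracket -> illegal
(5,2): no bracket -> illegal
(5,3): flips 1 -> legal
(5,4): no bracket -> illegal

Answer: (1,1) (2,0) (3,0) (4,1) (5,3)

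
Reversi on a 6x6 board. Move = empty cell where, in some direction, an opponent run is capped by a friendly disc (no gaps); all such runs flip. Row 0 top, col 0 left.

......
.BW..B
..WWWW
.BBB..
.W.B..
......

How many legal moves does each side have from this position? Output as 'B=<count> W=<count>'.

-- B to move --
(0,1): no bracket -> illegal
(0,2): flips 2 -> legal
(0,3): no bracket -> illegal
(1,3): flips 3 -> legal
(1,4): flips 1 -> legal
(2,1): no bracket -> illegal
(3,0): no bracket -> illegal
(3,4): no bracket -> illegal
(3,5): flips 1 -> legal
(4,0): no bracket -> illegal
(4,2): no bracket -> illegal
(5,0): flips 1 -> legal
(5,1): flips 1 -> legal
(5,2): no bracket -> illegal
B mobility = 6
-- W to move --
(0,0): flips 1 -> legal
(0,1): no bracket -> illegal
(0,2): no bracket -> illegal
(0,4): no bracket -> illegal
(0,5): flips 1 -> legal
(1,0): flips 1 -> legal
(1,4): no bracket -> illegal
(2,0): no bracket -> illegal
(2,1): flips 1 -> legal
(3,0): no bracket -> illegal
(3,4): no bracket -> illegal
(4,0): flips 1 -> legal
(4,2): flips 2 -> legal
(4,4): flips 1 -> legal
(5,2): no bracket -> illegal
(5,3): flips 2 -> legal
(5,4): no bracket -> illegal
W mobility = 8

Answer: B=6 W=8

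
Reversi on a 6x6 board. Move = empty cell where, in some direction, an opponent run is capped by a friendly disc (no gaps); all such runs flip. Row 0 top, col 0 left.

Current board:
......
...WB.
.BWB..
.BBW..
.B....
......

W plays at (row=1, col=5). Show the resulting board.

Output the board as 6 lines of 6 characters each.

Answer: ......
...WWW
.BWB..
.BBW..
.B....
......

Derivation:
Place W at (1,5); scan 8 dirs for brackets.
Dir NW: first cell '.' (not opp) -> no flip
Dir N: first cell '.' (not opp) -> no flip
Dir NE: edge -> no flip
Dir W: opp run (1,4) capped by W -> flip
Dir E: edge -> no flip
Dir SW: first cell '.' (not opp) -> no flip
Dir S: first cell '.' (not opp) -> no flip
Dir SE: edge -> no flip
All flips: (1,4)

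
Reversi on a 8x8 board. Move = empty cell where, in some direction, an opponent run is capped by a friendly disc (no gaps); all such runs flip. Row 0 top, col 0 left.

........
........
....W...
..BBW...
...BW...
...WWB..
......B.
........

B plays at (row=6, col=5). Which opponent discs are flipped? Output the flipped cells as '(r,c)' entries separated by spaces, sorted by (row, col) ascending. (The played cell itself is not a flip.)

Answer: (5,4)

Derivation:
Dir NW: opp run (5,4) capped by B -> flip
Dir N: first cell 'B' (not opp) -> no flip
Dir NE: first cell '.' (not opp) -> no flip
Dir W: first cell '.' (not opp) -> no flip
Dir E: first cell 'B' (not opp) -> no flip
Dir SW: first cell '.' (not opp) -> no flip
Dir S: first cell '.' (not opp) -> no flip
Dir SE: first cell '.' (not opp) -> no flip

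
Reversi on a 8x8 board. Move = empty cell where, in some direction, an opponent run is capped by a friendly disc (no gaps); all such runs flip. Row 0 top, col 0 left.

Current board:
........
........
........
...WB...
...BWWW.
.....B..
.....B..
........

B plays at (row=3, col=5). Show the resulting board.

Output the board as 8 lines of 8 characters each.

Place B at (3,5); scan 8 dirs for brackets.
Dir NW: first cell '.' (not opp) -> no flip
Dir N: first cell '.' (not opp) -> no flip
Dir NE: first cell '.' (not opp) -> no flip
Dir W: first cell 'B' (not opp) -> no flip
Dir E: first cell '.' (not opp) -> no flip
Dir SW: opp run (4,4), next='.' -> no flip
Dir S: opp run (4,5) capped by B -> flip
Dir SE: opp run (4,6), next='.' -> no flip
All flips: (4,5)

Answer: ........
........
........
...WBB..
...BWBW.
.....B..
.....B..
........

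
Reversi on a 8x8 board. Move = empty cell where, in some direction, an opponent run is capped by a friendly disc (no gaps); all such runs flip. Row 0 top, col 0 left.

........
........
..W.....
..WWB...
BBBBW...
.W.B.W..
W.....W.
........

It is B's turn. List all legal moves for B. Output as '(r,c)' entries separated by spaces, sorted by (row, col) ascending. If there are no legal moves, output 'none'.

Answer: (1,2) (2,1) (2,3) (2,4) (3,1) (3,5) (4,5) (5,4) (6,1) (6,2)

Derivation:
(1,1): no bracket -> illegal
(1,2): flips 2 -> legal
(1,3): no bracket -> illegal
(2,1): flips 1 -> legal
(2,3): flips 2 -> legal
(2,4): flips 1 -> legal
(3,1): flips 2 -> legal
(3,5): flips 1 -> legal
(4,5): flips 1 -> legal
(4,6): no bracket -> illegal
(5,0): no bracket -> illegal
(5,2): no bracket -> illegal
(5,4): flips 1 -> legal
(5,6): no bracket -> illegal
(5,7): no bracket -> illegal
(6,1): flips 1 -> legal
(6,2): flips 1 -> legal
(6,4): no bracket -> illegal
(6,5): no bracket -> illegal
(6,7): no bracket -> illegal
(7,0): no bracket -> illegal
(7,1): no bracket -> illegal
(7,5): no bracket -> illegal
(7,6): no bracket -> illegal
(7,7): no bracket -> illegal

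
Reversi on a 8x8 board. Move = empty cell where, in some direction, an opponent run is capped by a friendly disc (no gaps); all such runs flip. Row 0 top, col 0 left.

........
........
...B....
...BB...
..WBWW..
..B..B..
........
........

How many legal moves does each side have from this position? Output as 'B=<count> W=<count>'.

-- B to move --
(3,1): no bracket -> illegal
(3,2): flips 1 -> legal
(3,5): flips 1 -> legal
(3,6): no bracket -> illegal
(4,1): flips 1 -> legal
(4,6): flips 2 -> legal
(5,1): flips 1 -> legal
(5,3): no bracket -> illegal
(5,4): flips 1 -> legal
(5,6): flips 1 -> legal
B mobility = 7
-- W to move --
(1,2): flips 2 -> legal
(1,3): no bracket -> illegal
(1,4): no bracket -> illegal
(2,2): flips 1 -> legal
(2,4): flips 2 -> legal
(2,5): no bracket -> illegal
(3,2): no bracket -> illegal
(3,5): no bracket -> illegal
(4,1): no bracket -> illegal
(4,6): no bracket -> illegal
(5,1): no bracket -> illegal
(5,3): no bracket -> illegal
(5,4): no bracket -> illegal
(5,6): no bracket -> illegal
(6,1): no bracket -> illegal
(6,2): flips 1 -> legal
(6,3): no bracket -> illegal
(6,4): no bracket -> illegal
(6,5): flips 1 -> legal
(6,6): flips 1 -> legal
W mobility = 6

Answer: B=7 W=6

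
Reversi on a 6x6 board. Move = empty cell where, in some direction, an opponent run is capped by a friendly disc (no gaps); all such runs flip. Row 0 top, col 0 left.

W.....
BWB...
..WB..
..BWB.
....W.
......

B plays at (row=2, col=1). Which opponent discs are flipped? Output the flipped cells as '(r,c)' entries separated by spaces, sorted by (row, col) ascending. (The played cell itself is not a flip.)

Dir NW: first cell 'B' (not opp) -> no flip
Dir N: opp run (1,1), next='.' -> no flip
Dir NE: first cell 'B' (not opp) -> no flip
Dir W: first cell '.' (not opp) -> no flip
Dir E: opp run (2,2) capped by B -> flip
Dir SW: first cell '.' (not opp) -> no flip
Dir S: first cell '.' (not opp) -> no flip
Dir SE: first cell 'B' (not opp) -> no flip

Answer: (2,2)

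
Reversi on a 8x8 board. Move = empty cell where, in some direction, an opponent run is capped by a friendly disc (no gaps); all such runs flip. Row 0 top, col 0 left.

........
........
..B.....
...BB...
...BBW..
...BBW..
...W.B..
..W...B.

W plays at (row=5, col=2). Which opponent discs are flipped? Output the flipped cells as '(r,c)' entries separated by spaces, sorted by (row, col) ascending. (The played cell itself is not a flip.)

Answer: (5,3) (5,4)

Derivation:
Dir NW: first cell '.' (not opp) -> no flip
Dir N: first cell '.' (not opp) -> no flip
Dir NE: opp run (4,3) (3,4), next='.' -> no flip
Dir W: first cell '.' (not opp) -> no flip
Dir E: opp run (5,3) (5,4) capped by W -> flip
Dir SW: first cell '.' (not opp) -> no flip
Dir S: first cell '.' (not opp) -> no flip
Dir SE: first cell 'W' (not opp) -> no flip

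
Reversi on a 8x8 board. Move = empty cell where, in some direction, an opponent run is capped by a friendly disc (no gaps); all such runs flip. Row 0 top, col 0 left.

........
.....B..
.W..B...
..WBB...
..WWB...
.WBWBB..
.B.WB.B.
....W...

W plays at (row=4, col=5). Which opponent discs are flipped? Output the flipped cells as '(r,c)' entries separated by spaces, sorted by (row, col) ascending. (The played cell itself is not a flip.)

Answer: (4,4) (5,4)

Derivation:
Dir NW: opp run (3,4), next='.' -> no flip
Dir N: first cell '.' (not opp) -> no flip
Dir NE: first cell '.' (not opp) -> no flip
Dir W: opp run (4,4) capped by W -> flip
Dir E: first cell '.' (not opp) -> no flip
Dir SW: opp run (5,4) capped by W -> flip
Dir S: opp run (5,5), next='.' -> no flip
Dir SE: first cell '.' (not opp) -> no flip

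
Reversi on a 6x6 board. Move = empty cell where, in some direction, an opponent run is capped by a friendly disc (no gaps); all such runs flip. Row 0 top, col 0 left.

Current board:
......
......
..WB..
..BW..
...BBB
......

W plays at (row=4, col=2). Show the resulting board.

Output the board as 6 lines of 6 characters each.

Answer: ......
......
..WB..
..WW..
..WBBB
......

Derivation:
Place W at (4,2); scan 8 dirs for brackets.
Dir NW: first cell '.' (not opp) -> no flip
Dir N: opp run (3,2) capped by W -> flip
Dir NE: first cell 'W' (not opp) -> no flip
Dir W: first cell '.' (not opp) -> no flip
Dir E: opp run (4,3) (4,4) (4,5), next=edge -> no flip
Dir SW: first cell '.' (not opp) -> no flip
Dir S: first cell '.' (not opp) -> no flip
Dir SE: first cell '.' (not opp) -> no flip
All flips: (3,2)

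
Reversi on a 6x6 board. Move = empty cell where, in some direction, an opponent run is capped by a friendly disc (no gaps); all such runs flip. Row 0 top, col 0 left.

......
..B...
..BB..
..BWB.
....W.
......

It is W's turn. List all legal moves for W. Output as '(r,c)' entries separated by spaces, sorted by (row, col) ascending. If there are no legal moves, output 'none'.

(0,1): no bracket -> illegal
(0,2): no bracket -> illegal
(0,3): no bracket -> illegal
(1,1): flips 1 -> legal
(1,3): flips 1 -> legal
(1,4): no bracket -> illegal
(2,1): no bracket -> illegal
(2,4): flips 1 -> legal
(2,5): no bracket -> illegal
(3,1): flips 1 -> legal
(3,5): flips 1 -> legal
(4,1): no bracket -> illegal
(4,2): no bracket -> illegal
(4,3): no bracket -> illegal
(4,5): no bracket -> illegal

Answer: (1,1) (1,3) (2,4) (3,1) (3,5)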